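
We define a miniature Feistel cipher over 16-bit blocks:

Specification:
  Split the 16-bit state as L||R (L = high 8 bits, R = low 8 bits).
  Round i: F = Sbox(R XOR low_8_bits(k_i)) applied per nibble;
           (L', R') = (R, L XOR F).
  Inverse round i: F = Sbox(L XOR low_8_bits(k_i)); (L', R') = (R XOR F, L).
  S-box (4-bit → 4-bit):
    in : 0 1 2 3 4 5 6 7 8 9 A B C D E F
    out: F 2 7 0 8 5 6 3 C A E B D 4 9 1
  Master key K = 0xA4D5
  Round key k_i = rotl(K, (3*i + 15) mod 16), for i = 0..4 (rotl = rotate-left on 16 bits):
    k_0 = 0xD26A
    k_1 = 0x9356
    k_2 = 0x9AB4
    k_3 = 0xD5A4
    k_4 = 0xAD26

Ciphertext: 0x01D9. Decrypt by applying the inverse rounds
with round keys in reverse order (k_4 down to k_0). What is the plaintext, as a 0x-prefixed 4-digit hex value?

s_0 = ciphertext = 0x01D9
s_1 = InvRound(s_0, k_4) = 0xAA01
s_2 = InvRound(s_1, k_3) = 0xF8AA
s_3 = InvRound(s_2, k_2) = 0x27F8
s_4 = InvRound(s_3, k_1) = 0xCA27
s_5 = InvRound(s_4, k_0) = 0xC8CA

0xC8CA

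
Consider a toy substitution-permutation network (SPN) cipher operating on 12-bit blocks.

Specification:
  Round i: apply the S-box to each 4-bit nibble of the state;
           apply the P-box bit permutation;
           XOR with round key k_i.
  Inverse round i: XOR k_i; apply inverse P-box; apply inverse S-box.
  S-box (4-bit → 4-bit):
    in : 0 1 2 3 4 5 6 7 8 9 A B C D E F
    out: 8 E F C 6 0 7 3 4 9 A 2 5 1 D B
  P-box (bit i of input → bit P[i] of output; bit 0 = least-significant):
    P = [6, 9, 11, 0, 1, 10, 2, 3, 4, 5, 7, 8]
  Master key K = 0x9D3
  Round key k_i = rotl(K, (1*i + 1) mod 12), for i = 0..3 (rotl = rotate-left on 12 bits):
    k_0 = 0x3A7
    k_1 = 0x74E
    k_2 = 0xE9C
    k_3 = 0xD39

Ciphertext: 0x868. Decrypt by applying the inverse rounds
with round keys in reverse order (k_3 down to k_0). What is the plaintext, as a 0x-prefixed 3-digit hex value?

0x1EF

s_0 = ciphertext = 0x868
s_1 = InvRound(s_0, k_3) = 0x9B9
s_2 = InvRound(s_1, k_2) = 0xA4A
s_3 = InvRound(s_2, k_1) = 0x048
s_4 = InvRound(s_3, k_0) = 0x1EF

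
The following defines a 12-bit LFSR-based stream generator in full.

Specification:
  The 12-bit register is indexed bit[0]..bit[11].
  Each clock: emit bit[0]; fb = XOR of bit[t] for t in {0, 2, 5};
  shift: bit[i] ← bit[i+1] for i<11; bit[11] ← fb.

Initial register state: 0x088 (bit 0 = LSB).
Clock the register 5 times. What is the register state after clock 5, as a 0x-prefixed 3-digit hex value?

0x704

reg_0 = 0x088
clock 1: out=0, reg = 0x044
clock 2: out=0, reg = 0x822
clock 3: out=0, reg = 0xC11
clock 4: out=1, reg = 0xE08
clock 5: out=0, reg = 0x704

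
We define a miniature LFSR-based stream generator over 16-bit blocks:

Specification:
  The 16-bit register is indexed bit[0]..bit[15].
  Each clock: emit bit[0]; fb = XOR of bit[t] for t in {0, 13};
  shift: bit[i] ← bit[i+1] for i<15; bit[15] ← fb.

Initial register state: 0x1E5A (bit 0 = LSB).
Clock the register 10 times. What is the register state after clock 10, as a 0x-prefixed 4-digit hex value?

reg_0 = 0x1E5A
clock 1: out=0, reg = 0x0F2D
clock 2: out=1, reg = 0x8796
clock 3: out=0, reg = 0x43CB
clock 4: out=1, reg = 0xA1E5
clock 5: out=1, reg = 0x50F2
clock 6: out=0, reg = 0x2879
clock 7: out=1, reg = 0x143C
clock 8: out=0, reg = 0x0A1E
clock 9: out=0, reg = 0x050F
clock 10: out=1, reg = 0x8287

0x8287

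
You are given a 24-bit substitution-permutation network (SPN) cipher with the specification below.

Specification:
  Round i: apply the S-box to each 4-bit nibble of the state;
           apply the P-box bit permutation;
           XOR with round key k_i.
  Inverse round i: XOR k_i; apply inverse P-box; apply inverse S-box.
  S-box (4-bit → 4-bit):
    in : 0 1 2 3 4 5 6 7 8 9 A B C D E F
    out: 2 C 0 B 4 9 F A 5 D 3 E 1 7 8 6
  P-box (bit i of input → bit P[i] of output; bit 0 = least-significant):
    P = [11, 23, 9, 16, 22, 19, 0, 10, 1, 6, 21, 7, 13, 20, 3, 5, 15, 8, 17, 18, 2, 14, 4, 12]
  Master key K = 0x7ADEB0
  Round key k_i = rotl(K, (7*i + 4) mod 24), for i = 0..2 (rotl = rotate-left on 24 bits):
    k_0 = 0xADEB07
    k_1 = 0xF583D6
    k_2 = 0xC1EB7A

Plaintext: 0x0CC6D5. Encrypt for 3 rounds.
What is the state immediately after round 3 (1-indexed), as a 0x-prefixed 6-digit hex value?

0x658EF7

s_0 = plaintext = 0x0CC6D5
s_1 = Round(s_0, k_0) = 0xC403C4
s_2 = Round(s_1, k_1) = 0xA78110
s_3 = Round(s_2, k_2) = 0x658EF7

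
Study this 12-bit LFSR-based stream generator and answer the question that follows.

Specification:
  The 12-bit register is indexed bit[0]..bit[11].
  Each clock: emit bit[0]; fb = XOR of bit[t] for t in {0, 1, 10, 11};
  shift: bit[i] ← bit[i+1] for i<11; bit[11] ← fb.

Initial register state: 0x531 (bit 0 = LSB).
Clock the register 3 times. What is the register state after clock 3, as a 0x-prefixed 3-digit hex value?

reg_0 = 0x531
clock 1: out=1, reg = 0x298
clock 2: out=0, reg = 0x14C
clock 3: out=0, reg = 0x0A6

0x0A6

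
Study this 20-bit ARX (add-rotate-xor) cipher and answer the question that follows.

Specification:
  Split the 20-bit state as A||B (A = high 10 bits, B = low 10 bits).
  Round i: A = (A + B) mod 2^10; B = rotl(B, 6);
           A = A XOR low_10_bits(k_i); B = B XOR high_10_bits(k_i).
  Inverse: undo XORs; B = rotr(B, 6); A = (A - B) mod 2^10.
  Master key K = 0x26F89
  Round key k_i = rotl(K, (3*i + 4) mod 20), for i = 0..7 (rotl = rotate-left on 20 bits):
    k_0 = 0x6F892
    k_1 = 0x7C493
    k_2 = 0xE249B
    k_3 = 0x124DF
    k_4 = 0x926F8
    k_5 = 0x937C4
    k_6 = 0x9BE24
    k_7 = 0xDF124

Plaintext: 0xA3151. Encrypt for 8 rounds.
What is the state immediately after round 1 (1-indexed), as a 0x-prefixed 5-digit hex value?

0xD3DEB

s_0 = plaintext = 0xA3151
s_1 = Round(s_0, k_0) = 0xD3DEB
s_2 = Round(s_1, k_1) = 0x6A72F
s_3 = Round(s_2, k_2) = 0x10C7B
s_4 = Round(s_3, k_3) = 0x1868E
s_5 = Round(s_4, k_4) = 0x05DE1
s_6 = Round(s_5, k_5) = 0x8F213
s_7 = Round(s_6, k_6) = 0x9AE8E
s_8 = Round(s_7, k_7) = 0x774D4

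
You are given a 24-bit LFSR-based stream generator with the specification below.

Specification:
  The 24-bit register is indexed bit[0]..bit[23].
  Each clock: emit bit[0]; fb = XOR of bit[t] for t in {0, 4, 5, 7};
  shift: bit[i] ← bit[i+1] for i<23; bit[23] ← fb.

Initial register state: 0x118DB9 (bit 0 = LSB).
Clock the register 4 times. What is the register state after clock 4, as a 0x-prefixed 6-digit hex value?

reg_0 = 0x118DB9
clock 1: out=1, reg = 0x08C6DC
clock 2: out=0, reg = 0x04636E
clock 3: out=0, reg = 0x8231B7
clock 4: out=1, reg = 0x4118DB

0x4118DB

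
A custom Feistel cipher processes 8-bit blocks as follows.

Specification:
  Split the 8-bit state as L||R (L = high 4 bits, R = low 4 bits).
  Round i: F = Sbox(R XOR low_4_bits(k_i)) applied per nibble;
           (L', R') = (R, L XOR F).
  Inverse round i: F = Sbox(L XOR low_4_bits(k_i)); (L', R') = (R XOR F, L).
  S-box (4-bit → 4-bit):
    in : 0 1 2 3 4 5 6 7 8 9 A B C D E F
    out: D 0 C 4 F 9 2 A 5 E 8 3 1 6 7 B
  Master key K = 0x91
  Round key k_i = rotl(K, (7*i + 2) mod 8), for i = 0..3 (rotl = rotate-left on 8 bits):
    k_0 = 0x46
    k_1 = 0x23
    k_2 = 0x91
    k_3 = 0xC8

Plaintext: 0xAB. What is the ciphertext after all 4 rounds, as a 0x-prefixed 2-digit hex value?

0xCF

s_0 = plaintext = 0xAB
s_1 = Round(s_0, k_0) = 0xBC
s_2 = Round(s_1, k_1) = 0xC0
s_3 = Round(s_2, k_2) = 0x0C
s_4 = Round(s_3, k_3) = 0xCF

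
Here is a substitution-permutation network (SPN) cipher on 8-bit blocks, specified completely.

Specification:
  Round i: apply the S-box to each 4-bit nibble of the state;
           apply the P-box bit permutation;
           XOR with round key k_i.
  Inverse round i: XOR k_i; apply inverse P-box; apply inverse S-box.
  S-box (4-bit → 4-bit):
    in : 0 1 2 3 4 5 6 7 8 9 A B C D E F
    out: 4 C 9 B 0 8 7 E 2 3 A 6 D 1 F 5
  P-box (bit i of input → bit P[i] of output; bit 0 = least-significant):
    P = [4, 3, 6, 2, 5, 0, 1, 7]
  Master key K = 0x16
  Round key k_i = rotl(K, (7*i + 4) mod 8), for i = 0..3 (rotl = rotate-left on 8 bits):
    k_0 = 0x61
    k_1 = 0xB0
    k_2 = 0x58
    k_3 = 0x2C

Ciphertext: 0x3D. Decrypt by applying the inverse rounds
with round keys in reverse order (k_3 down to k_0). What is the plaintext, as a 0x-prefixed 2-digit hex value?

s_0 = ciphertext = 0x3D
s_1 = InvRound(s_0, k_3) = 0x8D
s_2 = InvRound(s_1, k_2) = 0xAC
s_3 = InvRound(s_2, k_1) = 0x43
s_4 = InvRound(s_3, k_0) = 0xF4

0xF4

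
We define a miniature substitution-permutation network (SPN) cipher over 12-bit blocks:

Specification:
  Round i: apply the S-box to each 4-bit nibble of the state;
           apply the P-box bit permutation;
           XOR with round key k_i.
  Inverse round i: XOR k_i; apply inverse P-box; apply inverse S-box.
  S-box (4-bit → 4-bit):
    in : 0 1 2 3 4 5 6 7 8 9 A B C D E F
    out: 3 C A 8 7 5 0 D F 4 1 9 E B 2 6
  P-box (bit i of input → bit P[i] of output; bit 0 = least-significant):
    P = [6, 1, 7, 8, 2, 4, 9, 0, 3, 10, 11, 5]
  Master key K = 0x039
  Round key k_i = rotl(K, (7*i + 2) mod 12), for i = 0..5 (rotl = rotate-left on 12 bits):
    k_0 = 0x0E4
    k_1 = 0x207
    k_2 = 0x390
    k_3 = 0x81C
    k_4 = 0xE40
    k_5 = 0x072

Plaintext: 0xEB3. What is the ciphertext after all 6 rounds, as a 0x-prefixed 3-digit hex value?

0x8E4

s_0 = plaintext = 0xEB3
s_1 = Round(s_0, k_0) = 0x5E1
s_2 = Round(s_1, k_1) = 0xB9F
s_3 = Round(s_2, k_2) = 0x13A
s_4 = Round(s_3, k_3) = 0x07D
s_5 = Round(s_4, k_4) = 0x90F
s_6 = Round(s_5, k_5) = 0x8E4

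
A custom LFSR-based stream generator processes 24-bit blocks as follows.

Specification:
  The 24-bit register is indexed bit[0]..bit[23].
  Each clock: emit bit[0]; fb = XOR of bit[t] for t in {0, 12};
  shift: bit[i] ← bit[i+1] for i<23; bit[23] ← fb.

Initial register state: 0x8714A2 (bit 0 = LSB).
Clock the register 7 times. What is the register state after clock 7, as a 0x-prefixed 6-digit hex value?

reg_0 = 0x8714A2
clock 1: out=0, reg = 0xC38A51
clock 2: out=1, reg = 0xE1C528
clock 3: out=0, reg = 0x70E294
clock 4: out=0, reg = 0x38714A
clock 5: out=0, reg = 0x9C38A5
clock 6: out=1, reg = 0x4E1C52
clock 7: out=0, reg = 0xA70E29

0xA70E29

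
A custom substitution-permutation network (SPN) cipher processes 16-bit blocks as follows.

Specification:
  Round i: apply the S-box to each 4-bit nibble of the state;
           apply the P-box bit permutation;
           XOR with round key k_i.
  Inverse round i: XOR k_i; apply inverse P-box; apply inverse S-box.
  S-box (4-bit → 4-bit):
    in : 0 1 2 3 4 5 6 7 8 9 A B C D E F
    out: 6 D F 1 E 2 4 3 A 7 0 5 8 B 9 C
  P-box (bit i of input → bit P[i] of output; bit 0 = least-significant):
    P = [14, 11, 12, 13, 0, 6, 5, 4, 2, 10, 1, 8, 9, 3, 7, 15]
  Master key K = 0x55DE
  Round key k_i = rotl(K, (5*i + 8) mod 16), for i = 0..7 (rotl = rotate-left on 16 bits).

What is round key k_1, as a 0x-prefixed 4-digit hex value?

0xCABB

K = 0x55DE
k_0 = rotl(K, (5*0+8) mod 16) = rotl(K, 8) = 0xDE55
k_1 = rotl(K, (5*1+8) mod 16) = rotl(K, 13) = 0xCABB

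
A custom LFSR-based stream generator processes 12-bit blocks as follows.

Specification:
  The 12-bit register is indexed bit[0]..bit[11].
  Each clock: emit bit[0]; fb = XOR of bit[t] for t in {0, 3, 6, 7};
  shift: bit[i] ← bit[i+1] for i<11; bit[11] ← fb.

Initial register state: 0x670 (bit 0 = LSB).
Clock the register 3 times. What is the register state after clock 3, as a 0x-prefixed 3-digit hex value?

0x6CE

reg_0 = 0x670
clock 1: out=0, reg = 0xB38
clock 2: out=0, reg = 0xD9C
clock 3: out=0, reg = 0x6CE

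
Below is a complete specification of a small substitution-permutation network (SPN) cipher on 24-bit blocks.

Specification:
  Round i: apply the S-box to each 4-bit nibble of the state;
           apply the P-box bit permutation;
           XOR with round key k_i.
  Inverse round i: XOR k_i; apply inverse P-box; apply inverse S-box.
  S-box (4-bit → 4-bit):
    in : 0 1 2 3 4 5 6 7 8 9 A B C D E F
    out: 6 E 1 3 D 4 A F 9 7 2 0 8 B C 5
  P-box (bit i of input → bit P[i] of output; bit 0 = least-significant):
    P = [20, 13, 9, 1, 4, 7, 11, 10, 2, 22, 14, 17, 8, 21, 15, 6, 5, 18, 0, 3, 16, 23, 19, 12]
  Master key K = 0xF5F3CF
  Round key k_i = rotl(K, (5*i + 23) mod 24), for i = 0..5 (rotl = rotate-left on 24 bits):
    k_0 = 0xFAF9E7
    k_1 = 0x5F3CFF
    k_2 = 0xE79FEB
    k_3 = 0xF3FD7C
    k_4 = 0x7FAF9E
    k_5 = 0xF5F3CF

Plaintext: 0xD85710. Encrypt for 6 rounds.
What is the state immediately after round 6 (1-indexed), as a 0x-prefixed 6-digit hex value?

s_0 = plaintext = 0xD85710
s_1 = Round(s_0, k_0) = 0x39074B
s_2 = Round(s_1, k_1) = 0xB8F0CA
s_3 = Round(s_2, k_2) = 0xA77AC3
s_4 = Round(s_3, k_3) = 0x075815
s_5 = Round(s_4, k_4) = 0xF12133
s_6 = Round(s_5, k_5) = 0xAA9256

0xAA9256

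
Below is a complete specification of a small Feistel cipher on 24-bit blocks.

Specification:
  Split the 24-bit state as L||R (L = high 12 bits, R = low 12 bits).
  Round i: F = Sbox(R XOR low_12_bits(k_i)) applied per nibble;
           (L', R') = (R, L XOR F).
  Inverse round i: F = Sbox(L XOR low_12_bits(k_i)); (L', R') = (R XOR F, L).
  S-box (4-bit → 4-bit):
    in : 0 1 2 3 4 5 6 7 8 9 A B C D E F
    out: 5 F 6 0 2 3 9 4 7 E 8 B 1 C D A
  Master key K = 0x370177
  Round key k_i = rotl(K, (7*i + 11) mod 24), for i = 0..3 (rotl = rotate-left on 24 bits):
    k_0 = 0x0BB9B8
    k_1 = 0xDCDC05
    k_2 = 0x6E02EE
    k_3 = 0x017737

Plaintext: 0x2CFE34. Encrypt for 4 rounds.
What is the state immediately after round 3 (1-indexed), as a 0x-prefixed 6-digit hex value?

s_0 = plaintext = 0x2CFE34
s_1 = Round(s_0, k_0) = 0xE346BE
s_2 = Round(s_1, k_1) = 0x6BE68F
s_3 = Round(s_2, k_2) = 0x68F421
s_4 = Round(s_3, k_3) = 0x421676

0x68F421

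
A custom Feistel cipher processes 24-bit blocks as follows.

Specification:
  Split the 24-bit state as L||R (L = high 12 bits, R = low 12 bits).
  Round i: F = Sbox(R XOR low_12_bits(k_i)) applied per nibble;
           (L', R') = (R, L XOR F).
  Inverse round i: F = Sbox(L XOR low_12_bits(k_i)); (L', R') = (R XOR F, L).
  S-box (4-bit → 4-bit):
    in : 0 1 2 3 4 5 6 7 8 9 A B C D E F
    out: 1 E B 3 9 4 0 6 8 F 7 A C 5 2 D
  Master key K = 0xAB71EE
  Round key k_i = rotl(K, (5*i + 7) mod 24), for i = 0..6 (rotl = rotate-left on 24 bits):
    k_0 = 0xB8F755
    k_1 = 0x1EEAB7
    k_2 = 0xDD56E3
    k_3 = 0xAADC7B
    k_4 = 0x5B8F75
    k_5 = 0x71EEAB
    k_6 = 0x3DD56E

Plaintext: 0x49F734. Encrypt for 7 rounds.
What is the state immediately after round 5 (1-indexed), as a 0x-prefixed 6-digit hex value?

s_0 = plaintext = 0x49F734
s_1 = Round(s_0, k_0) = 0x734591
s_2 = Round(s_1, k_1) = 0x591A84
s_3 = Round(s_2, k_2) = 0xA84997
s_4 = Round(s_3, k_3) = 0x997EA8
s_5 = Round(s_4, k_4) = 0xEA87C2
s_6 = Round(s_5, k_5) = 0x7C21A7
s_7 = Round(s_6, k_6) = 0x1A7E0D

0xEA87C2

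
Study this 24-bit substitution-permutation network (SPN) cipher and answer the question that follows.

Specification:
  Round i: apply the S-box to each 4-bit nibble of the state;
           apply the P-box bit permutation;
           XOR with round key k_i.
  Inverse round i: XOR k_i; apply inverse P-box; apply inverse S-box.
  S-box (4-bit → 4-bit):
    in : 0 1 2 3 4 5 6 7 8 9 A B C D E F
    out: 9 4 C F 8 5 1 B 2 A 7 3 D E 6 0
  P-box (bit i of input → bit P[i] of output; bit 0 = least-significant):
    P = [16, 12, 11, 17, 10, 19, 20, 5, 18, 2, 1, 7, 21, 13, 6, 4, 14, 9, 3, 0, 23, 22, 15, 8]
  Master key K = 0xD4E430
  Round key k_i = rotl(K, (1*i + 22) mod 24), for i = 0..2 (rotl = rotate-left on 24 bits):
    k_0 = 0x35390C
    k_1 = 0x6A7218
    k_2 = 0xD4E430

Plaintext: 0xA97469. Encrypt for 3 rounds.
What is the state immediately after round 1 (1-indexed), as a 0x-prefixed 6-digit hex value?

0xD78F9D

s_0 = plaintext = 0xA97469
s_1 = Round(s_0, k_0) = 0xD78F9D
s_2 = Round(s_1, k_1) = 0x208939
s_3 = Round(s_2, k_2) = 0xCE1195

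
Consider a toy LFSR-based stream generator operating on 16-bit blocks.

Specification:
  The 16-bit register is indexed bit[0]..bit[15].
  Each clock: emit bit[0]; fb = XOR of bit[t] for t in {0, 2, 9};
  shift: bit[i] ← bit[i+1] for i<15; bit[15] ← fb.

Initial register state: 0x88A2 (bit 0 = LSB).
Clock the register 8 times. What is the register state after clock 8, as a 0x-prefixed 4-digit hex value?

0xCE88

reg_0 = 0x88A2
clock 1: out=0, reg = 0x4451
clock 2: out=1, reg = 0xA228
clock 3: out=0, reg = 0xD114
clock 4: out=0, reg = 0xE88A
clock 5: out=0, reg = 0x7445
clock 6: out=1, reg = 0x3A22
clock 7: out=0, reg = 0x9D11
clock 8: out=1, reg = 0xCE88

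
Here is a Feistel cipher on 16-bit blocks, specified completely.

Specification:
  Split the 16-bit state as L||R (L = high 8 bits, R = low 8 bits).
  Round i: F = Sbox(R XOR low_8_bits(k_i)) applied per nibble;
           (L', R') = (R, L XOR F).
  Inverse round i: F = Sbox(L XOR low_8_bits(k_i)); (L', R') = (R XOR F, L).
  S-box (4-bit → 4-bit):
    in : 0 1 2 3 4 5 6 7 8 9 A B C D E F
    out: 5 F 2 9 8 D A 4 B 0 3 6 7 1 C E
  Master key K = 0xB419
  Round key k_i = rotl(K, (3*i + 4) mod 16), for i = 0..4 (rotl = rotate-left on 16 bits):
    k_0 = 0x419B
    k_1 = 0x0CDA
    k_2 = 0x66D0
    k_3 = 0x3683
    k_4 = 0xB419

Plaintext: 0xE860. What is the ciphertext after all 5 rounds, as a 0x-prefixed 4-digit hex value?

s_0 = plaintext = 0xE860
s_1 = Round(s_0, k_0) = 0x600E
s_2 = Round(s_1, k_1) = 0x0E78
s_3 = Round(s_2, k_2) = 0x7835
s_4 = Round(s_3, k_3) = 0x3512
s_5 = Round(s_4, k_4) = 0x1263

0x1263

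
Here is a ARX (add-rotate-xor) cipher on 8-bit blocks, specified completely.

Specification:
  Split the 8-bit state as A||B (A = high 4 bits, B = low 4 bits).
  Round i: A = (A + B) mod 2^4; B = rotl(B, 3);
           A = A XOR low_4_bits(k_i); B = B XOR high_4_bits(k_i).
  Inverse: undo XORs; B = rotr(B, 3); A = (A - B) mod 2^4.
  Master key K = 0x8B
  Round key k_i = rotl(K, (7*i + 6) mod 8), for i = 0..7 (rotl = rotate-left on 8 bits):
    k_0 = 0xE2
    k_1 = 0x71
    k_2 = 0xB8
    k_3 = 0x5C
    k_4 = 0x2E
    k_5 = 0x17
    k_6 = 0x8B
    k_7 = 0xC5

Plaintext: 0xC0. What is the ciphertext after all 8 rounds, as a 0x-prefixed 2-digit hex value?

0xE0

s_0 = plaintext = 0xC0
s_1 = Round(s_0, k_0) = 0xEE
s_2 = Round(s_1, k_1) = 0xD0
s_3 = Round(s_2, k_2) = 0x5B
s_4 = Round(s_3, k_3) = 0xC8
s_5 = Round(s_4, k_4) = 0xA6
s_6 = Round(s_5, k_5) = 0x72
s_7 = Round(s_6, k_6) = 0x29
s_8 = Round(s_7, k_7) = 0xE0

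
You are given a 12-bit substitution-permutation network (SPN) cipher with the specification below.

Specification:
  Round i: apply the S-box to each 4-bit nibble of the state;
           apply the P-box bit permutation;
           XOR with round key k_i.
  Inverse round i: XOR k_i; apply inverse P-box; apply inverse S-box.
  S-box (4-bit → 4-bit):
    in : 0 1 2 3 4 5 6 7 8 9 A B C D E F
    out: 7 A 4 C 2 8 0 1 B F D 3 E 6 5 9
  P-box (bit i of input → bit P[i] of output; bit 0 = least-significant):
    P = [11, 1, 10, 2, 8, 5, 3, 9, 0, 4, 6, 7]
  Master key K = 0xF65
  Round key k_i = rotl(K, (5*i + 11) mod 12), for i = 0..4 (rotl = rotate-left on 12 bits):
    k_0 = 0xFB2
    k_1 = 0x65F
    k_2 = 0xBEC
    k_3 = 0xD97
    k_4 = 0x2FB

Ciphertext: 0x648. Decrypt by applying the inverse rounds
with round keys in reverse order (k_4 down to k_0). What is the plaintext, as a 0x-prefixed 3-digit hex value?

0x841

s_0 = ciphertext = 0x648
s_1 = InvRound(s_0, k_4) = 0x84D
s_2 = InvRound(s_1, k_3) = 0xCED
s_3 = InvRound(s_2, k_2) = 0x7F2
s_4 = InvRound(s_3, k_1) = 0xF05
s_5 = InvRound(s_4, k_0) = 0x841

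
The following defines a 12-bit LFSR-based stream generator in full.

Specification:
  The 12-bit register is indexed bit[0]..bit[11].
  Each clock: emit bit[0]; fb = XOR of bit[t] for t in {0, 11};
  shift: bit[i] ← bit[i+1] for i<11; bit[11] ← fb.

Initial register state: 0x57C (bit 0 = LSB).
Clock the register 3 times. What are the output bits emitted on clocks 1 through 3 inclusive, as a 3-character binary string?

001

reg_0 = 0x57C
clock 1: out=0, reg = 0x2BE
clock 2: out=0, reg = 0x15F
clock 3: out=1, reg = 0x8AF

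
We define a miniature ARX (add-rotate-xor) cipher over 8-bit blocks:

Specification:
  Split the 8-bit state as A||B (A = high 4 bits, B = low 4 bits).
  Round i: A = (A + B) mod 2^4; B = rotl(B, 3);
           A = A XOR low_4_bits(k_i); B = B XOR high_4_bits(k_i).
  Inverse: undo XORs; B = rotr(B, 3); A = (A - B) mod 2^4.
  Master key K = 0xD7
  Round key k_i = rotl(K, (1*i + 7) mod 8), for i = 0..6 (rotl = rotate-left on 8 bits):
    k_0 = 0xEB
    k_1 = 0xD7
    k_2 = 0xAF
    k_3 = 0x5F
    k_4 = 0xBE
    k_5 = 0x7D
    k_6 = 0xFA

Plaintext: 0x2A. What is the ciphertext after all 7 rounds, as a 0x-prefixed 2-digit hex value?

0xDA

s_0 = plaintext = 0x2A
s_1 = Round(s_0, k_0) = 0x7B
s_2 = Round(s_1, k_1) = 0x50
s_3 = Round(s_2, k_2) = 0xAA
s_4 = Round(s_3, k_3) = 0xB0
s_5 = Round(s_4, k_4) = 0x5B
s_6 = Round(s_5, k_5) = 0xDA
s_7 = Round(s_6, k_6) = 0xDA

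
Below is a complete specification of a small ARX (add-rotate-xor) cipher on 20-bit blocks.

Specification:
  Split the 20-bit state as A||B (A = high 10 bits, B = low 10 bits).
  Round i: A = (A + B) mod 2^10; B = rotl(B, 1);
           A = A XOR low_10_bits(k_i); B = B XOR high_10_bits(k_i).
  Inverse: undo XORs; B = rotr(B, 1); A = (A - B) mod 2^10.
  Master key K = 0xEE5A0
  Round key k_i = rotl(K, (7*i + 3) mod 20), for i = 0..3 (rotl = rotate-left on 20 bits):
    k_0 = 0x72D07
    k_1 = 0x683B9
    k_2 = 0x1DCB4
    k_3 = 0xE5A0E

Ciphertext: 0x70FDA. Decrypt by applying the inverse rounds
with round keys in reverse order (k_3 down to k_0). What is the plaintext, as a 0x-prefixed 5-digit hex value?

s_0 = ciphertext = 0x70FDA
s_1 = InvRound(s_0, k_3) = 0xE9C26
s_2 = InvRound(s_1, k_2) = 0x3AE28
s_3 = InvRound(s_2, k_1) = 0x639C4
s_4 = InvRound(s_3, k_0) = 0xA0A07

0xA0A07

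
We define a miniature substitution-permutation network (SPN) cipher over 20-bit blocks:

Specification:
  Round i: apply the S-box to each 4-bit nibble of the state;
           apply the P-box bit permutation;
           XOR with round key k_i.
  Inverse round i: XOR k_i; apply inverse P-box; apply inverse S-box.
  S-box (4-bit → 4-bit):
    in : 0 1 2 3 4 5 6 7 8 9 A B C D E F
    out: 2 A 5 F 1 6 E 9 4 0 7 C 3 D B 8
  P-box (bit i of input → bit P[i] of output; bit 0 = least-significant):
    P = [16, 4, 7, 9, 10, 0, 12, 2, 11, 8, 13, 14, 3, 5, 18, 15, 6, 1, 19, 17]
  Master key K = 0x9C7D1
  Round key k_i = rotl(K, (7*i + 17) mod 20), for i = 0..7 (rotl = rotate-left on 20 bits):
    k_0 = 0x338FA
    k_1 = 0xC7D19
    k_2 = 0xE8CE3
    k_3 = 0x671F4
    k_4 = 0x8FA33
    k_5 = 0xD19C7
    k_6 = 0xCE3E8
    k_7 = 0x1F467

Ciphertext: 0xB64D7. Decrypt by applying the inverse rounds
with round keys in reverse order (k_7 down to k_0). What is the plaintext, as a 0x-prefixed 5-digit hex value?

0xB4F95

s_0 = ciphertext = 0xB64D7
s_1 = InvRound(s_0, k_7) = 0xB1985
s_2 = InvRound(s_1, k_6) = 0x73D67
s_3 = InvRound(s_2, k_5) = 0xB0848
s_4 = InvRound(s_3, k_4) = 0xEEB5E
s_5 = InvRound(s_4, k_3) = 0x5E48B
s_6 = InvRound(s_5, k_2) = 0xDCD94
s_7 = InvRound(s_6, k_1) = 0x97862
s_8 = InvRound(s_7, k_0) = 0xB4F95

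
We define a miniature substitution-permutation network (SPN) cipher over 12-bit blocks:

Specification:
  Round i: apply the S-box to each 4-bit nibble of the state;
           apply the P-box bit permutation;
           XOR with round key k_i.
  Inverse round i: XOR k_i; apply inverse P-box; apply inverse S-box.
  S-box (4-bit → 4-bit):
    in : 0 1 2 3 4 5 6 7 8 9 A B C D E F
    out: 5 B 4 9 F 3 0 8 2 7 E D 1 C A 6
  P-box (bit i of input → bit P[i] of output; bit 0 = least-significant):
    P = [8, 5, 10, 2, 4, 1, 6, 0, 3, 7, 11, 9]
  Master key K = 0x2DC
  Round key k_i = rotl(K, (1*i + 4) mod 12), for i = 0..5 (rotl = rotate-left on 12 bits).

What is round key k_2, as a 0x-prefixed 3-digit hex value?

K = 0x2DC
k_0 = rotl(K, (1*0+4) mod 12) = rotl(K, 4) = 0xDC2
k_1 = rotl(K, (1*1+4) mod 12) = rotl(K, 5) = 0xB85
k_2 = rotl(K, (1*2+4) mod 12) = rotl(K, 6) = 0x70B

0x70B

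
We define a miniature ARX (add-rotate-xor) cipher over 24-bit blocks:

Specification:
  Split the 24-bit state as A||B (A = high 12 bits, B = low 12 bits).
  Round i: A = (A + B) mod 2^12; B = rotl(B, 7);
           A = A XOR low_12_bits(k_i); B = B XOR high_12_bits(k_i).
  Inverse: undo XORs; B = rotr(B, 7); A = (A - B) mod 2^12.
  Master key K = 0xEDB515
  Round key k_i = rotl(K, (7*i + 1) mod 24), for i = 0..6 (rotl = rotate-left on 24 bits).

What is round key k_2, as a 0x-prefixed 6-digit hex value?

0x8AF6DA

K = 0xEDB515
k_0 = rotl(K, (7*0+1) mod 24) = rotl(K, 1) = 0xDB6A2B
k_1 = rotl(K, (7*1+1) mod 24) = rotl(K, 8) = 0xB515ED
k_2 = rotl(K, (7*2+1) mod 24) = rotl(K, 15) = 0x8AF6DA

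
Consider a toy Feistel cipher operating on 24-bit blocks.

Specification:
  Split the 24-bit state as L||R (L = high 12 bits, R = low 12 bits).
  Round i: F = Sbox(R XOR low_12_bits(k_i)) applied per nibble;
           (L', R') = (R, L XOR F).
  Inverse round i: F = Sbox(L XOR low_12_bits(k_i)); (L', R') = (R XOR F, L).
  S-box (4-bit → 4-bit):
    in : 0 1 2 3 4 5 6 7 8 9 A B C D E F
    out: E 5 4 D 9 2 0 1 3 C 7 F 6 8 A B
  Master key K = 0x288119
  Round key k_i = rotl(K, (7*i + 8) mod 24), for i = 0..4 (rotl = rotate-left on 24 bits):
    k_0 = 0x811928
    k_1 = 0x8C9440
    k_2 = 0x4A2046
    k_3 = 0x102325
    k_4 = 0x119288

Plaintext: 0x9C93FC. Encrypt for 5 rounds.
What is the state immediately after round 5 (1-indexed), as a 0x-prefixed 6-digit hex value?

0xD84C8F

s_0 = plaintext = 0x9C93FC
s_1 = Round(s_0, k_0) = 0x3FCE40
s_2 = Round(s_1, k_1) = 0xE40412
s_3 = Round(s_2, k_2) = 0x412769
s_4 = Round(s_3, k_3) = 0x769D84
s_5 = Round(s_4, k_4) = 0xD84C8F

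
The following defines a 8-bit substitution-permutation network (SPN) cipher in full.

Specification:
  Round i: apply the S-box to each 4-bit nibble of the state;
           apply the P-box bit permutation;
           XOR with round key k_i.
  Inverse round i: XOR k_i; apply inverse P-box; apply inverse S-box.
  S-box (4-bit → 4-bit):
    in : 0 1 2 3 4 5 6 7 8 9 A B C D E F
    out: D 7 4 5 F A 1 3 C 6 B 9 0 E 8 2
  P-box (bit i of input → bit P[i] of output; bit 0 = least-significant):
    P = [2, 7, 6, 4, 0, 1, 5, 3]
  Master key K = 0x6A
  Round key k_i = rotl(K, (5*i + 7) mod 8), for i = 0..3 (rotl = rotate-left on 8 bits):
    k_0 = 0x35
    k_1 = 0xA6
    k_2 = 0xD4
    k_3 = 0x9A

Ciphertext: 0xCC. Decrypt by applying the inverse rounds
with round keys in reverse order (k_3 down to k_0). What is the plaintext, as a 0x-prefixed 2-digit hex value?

s_0 = ciphertext = 0xCC
s_1 = InvRound(s_0, k_3) = 0xF0
s_2 = InvRound(s_1, k_2) = 0x26
s_3 = InvRound(s_2, k_1) = 0xCF
s_4 = InvRound(s_3, k_0) = 0xDD

0xDD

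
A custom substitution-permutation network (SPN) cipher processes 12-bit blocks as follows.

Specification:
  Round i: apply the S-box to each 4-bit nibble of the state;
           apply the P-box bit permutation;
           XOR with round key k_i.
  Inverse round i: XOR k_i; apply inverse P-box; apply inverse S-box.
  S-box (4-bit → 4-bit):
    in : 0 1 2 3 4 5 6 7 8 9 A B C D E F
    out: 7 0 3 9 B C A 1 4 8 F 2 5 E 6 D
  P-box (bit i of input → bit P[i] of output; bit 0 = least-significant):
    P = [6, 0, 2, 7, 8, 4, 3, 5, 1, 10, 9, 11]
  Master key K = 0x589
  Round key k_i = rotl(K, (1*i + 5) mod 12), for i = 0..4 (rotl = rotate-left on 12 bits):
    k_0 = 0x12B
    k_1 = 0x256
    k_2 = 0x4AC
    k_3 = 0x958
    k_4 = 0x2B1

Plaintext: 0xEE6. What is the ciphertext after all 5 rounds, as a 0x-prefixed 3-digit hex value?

s_0 = plaintext = 0xEE6
s_1 = Round(s_0, k_0) = 0x7B2
s_2 = Round(s_1, k_1) = 0x205
s_3 = Round(s_2, k_2) = 0x132
s_4 = Round(s_3, k_3) = 0x839
s_5 = Round(s_4, k_4) = 0x111

0x111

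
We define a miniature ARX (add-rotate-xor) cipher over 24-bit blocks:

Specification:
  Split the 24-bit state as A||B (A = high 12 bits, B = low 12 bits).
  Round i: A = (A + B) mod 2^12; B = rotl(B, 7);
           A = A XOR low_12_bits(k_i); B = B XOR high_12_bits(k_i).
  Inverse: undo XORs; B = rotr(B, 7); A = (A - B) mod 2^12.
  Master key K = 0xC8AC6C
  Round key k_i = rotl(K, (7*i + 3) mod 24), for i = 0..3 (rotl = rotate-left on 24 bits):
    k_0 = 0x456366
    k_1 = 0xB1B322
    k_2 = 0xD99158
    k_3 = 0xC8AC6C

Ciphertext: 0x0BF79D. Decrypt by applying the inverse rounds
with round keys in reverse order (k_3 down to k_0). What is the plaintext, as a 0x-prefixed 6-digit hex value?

s_0 = ciphertext = 0x0BF79D
s_1 = InvRound(s_0, k_3) = 0x9DD2F6
s_2 = InvRound(s_1, k_2) = 0xA87DFE
s_3 = InvRound(s_2, k_1) = 0xCF8CAD
s_4 = InvRound(s_3, k_0) = 0x02DF71

0x02DF71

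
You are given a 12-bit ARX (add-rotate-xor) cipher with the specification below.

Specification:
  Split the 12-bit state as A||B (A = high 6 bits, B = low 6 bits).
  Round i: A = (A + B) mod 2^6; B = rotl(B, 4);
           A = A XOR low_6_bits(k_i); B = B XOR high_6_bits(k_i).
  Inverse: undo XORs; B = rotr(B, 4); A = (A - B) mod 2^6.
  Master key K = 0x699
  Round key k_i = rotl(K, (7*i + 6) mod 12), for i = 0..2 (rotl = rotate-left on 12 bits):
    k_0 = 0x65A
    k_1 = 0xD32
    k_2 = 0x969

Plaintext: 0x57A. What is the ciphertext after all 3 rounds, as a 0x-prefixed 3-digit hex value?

s_0 = plaintext = 0x57A
s_1 = Round(s_0, k_0) = 0x577
s_2 = Round(s_1, k_1) = 0xF89
s_3 = Round(s_2, k_2) = 0xBB7

0xBB7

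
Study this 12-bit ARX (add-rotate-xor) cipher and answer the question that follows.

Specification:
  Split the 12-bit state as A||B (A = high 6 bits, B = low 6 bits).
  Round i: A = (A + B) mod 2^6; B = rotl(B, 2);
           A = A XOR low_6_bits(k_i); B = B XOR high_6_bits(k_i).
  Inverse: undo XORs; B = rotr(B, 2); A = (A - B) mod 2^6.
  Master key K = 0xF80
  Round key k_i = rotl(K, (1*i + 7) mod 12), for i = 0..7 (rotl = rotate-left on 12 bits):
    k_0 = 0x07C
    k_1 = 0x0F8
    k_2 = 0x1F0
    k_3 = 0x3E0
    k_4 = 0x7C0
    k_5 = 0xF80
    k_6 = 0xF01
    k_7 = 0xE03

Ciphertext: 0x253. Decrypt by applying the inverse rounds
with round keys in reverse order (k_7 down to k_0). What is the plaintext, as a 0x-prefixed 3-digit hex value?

0x28A

s_0 = ciphertext = 0x253
s_1 = InvRound(s_0, k_7) = 0x43A
s_2 = InvRound(s_1, k_6) = 0xC21
s_3 = InvRound(s_2, k_5) = 0xE77
s_4 = InvRound(s_3, k_4) = 0xBCA
s_5 = InvRound(s_4, k_3) = 0xF91
s_6 = InvRound(s_5, k_2) = 0xA65
s_7 = InvRound(s_6, k_1) = 0xA29
s_8 = InvRound(s_7, k_0) = 0x28A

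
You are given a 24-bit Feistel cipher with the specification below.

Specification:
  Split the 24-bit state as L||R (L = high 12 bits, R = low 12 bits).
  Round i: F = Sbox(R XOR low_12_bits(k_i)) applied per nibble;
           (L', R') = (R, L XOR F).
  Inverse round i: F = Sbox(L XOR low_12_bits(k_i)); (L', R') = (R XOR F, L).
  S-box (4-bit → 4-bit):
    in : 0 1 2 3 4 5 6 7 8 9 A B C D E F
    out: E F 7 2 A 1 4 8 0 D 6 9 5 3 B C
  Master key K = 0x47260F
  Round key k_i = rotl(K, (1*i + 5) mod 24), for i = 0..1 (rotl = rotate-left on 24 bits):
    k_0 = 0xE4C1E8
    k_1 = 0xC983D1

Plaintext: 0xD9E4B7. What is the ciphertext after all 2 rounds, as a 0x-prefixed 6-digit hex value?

0xC828A5

s_0 = plaintext = 0xD9E4B7
s_1 = Round(s_0, k_0) = 0x4B7C82
s_2 = Round(s_1, k_1) = 0xC828A5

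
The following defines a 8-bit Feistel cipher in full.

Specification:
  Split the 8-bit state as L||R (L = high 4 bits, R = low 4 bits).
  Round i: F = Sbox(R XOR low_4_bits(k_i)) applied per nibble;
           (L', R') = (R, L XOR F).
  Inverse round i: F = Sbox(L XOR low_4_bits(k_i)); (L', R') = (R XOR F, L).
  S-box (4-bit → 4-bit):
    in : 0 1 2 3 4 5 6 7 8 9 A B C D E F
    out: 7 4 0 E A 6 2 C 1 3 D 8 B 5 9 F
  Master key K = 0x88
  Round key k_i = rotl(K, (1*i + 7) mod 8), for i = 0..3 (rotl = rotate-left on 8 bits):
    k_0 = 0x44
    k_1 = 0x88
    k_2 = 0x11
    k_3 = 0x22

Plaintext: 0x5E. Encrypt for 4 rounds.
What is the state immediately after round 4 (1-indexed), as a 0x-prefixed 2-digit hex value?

s_0 = plaintext = 0x5E
s_1 = Round(s_0, k_0) = 0xE8
s_2 = Round(s_1, k_1) = 0x89
s_3 = Round(s_2, k_2) = 0x99
s_4 = Round(s_3, k_3) = 0x91

0x91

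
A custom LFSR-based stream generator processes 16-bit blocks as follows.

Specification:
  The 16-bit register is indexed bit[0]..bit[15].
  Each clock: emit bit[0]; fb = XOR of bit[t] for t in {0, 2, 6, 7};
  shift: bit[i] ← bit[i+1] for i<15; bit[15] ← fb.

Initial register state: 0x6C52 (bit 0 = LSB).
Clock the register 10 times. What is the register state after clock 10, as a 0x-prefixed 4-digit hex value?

0x0BDB

reg_0 = 0x6C52
clock 1: out=0, reg = 0xB629
clock 2: out=1, reg = 0xDB14
clock 3: out=0, reg = 0xED8A
clock 4: out=0, reg = 0xF6C5
clock 5: out=1, reg = 0x7B62
clock 6: out=0, reg = 0xBDB1
clock 7: out=1, reg = 0x5ED8
clock 8: out=0, reg = 0x2F6C
clock 9: out=0, reg = 0x17B6
clock 10: out=0, reg = 0x0BDB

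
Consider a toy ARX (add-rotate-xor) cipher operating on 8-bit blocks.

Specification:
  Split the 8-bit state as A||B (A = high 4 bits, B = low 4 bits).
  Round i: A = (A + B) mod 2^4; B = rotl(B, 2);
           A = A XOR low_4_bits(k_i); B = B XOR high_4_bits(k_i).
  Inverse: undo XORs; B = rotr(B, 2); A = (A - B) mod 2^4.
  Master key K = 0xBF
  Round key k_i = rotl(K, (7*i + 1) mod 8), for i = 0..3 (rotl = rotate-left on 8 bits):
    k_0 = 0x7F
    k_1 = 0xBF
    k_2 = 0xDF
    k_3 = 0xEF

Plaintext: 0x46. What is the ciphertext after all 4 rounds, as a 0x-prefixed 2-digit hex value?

s_0 = plaintext = 0x46
s_1 = Round(s_0, k_0) = 0x5E
s_2 = Round(s_1, k_1) = 0xC0
s_3 = Round(s_2, k_2) = 0x3D
s_4 = Round(s_3, k_3) = 0xF9

0xF9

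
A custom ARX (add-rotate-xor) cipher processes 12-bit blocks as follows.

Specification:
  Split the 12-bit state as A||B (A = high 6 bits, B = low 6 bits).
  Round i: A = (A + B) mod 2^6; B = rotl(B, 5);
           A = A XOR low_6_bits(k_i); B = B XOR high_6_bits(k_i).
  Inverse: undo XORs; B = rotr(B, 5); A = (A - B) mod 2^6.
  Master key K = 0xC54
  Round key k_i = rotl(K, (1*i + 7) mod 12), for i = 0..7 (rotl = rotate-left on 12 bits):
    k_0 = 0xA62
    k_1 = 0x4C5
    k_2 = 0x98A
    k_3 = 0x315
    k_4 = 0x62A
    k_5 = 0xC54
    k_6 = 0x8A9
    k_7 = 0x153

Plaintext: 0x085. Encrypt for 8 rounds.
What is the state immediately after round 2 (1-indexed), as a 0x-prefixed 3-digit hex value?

s_0 = plaintext = 0x085
s_1 = Round(s_0, k_0) = 0x94B
s_2 = Round(s_1, k_1) = 0xD76
s_3 = Round(s_2, k_2) = 0x87D
s_4 = Round(s_3, k_3) = 0x2F2
s_5 = Round(s_4, k_4) = 0x5C1
s_6 = Round(s_5, k_5) = 0x311
s_7 = Round(s_6, k_6) = 0xD0A
s_8 = Round(s_7, k_7) = 0xB40

0xD76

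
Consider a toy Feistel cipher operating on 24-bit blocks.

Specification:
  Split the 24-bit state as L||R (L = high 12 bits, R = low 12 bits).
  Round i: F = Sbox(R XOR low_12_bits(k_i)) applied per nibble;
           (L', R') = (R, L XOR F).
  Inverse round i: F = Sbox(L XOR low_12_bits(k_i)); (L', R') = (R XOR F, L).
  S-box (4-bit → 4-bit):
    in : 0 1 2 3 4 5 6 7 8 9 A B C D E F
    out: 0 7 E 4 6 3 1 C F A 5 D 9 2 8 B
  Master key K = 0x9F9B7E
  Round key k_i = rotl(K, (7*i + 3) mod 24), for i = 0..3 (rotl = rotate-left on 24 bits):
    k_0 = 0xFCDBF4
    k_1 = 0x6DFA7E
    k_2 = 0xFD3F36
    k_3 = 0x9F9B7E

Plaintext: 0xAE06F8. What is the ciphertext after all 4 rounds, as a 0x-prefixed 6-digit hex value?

0x4F73AE

s_0 = plaintext = 0xAE06F8
s_1 = Round(s_0, k_0) = 0x6F88E9
s_2 = Round(s_1, k_1) = 0x8E9854
s_3 = Round(s_2, k_2) = 0x8544F7
s_4 = Round(s_3, k_3) = 0x4F73AE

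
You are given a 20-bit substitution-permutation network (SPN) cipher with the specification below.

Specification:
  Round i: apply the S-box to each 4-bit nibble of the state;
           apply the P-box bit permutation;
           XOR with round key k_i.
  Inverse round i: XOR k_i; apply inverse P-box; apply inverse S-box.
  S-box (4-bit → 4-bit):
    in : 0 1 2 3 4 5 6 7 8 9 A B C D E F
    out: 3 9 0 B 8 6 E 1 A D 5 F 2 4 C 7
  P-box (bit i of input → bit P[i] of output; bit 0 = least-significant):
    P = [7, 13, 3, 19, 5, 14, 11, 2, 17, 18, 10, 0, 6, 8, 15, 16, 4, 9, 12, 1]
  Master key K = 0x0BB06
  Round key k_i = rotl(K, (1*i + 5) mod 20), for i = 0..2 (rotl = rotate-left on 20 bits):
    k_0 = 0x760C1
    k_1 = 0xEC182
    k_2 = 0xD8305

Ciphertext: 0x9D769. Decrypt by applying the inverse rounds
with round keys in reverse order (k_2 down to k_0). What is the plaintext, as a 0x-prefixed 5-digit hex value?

s_0 = ciphertext = 0x9D769
s_1 = InvRound(s_0, k_2) = 0xD753D
s_2 = InvRound(s_1, k_1) = 0x9E91F
s_3 = InvRound(s_2, k_0) = 0x1F0E9

0x1F0E9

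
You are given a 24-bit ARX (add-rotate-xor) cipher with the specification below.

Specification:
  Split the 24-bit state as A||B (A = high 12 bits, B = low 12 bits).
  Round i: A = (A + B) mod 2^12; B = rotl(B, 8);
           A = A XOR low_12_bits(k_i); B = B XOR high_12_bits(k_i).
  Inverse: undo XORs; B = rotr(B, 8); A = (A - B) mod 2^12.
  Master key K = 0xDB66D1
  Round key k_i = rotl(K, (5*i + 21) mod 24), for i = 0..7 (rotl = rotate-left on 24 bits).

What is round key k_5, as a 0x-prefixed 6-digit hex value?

0x76D9B4

K = 0xDB66D1
k_0 = rotl(K, (5*0+21) mod 24) = rotl(K, 21) = 0x3B6CDA
k_1 = rotl(K, (5*1+21) mod 24) = rotl(K, 2) = 0x6D9B47
k_2 = rotl(K, (5*2+21) mod 24) = rotl(K, 7) = 0xB368ED
k_3 = rotl(K, (5*3+21) mod 24) = rotl(K, 12) = 0x6D1DB6
k_4 = rotl(K, (5*4+21) mod 24) = rotl(K, 17) = 0xA3B6CD
k_5 = rotl(K, (5*5+21) mod 24) = rotl(K, 22) = 0x76D9B4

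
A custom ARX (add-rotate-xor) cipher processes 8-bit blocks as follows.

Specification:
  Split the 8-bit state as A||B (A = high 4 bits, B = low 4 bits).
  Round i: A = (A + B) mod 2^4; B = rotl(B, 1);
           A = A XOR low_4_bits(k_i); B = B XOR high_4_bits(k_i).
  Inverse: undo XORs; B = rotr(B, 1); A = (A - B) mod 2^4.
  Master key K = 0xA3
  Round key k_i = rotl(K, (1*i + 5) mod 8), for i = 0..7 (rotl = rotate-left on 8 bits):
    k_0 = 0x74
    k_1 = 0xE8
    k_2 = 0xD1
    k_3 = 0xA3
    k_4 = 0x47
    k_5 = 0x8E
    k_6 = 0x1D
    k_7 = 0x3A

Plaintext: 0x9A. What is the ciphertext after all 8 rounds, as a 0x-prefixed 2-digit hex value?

0x5A

s_0 = plaintext = 0x9A
s_1 = Round(s_0, k_0) = 0x72
s_2 = Round(s_1, k_1) = 0x1A
s_3 = Round(s_2, k_2) = 0xA8
s_4 = Round(s_3, k_3) = 0x1B
s_5 = Round(s_4, k_4) = 0xB3
s_6 = Round(s_5, k_5) = 0x0E
s_7 = Round(s_6, k_6) = 0x3C
s_8 = Round(s_7, k_7) = 0x5A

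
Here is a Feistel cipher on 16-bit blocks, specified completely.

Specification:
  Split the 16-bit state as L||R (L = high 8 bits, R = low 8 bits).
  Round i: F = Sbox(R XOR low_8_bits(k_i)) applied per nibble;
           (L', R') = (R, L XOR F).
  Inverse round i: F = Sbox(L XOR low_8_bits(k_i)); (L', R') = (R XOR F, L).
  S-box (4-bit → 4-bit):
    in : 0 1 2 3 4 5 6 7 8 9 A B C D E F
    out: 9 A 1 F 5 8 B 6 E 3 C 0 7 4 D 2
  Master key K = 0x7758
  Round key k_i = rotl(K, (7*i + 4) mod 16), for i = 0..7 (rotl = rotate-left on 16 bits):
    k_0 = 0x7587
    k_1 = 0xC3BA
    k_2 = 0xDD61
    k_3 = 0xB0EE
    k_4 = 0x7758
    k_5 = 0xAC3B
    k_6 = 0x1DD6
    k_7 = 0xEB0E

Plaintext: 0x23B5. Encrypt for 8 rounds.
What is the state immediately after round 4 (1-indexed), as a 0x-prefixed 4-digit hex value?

s_0 = plaintext = 0x23B5
s_1 = Round(s_0, k_0) = 0xB5D2
s_2 = Round(s_1, k_1) = 0xD20B
s_3 = Round(s_2, k_2) = 0x0B6E
s_4 = Round(s_3, k_3) = 0x6EE2
s_5 = Round(s_4, k_4) = 0xE262
s_6 = Round(s_5, k_5) = 0x6261
s_7 = Round(s_6, k_6) = 0x6164
s_8 = Round(s_7, k_7) = 0x64DD

0x6EE2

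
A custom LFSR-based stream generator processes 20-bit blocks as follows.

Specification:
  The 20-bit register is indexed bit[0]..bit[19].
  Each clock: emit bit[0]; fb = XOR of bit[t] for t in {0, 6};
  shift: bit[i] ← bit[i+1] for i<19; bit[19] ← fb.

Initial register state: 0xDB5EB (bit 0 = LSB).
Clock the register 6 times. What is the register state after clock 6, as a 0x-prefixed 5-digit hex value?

0xF36D7

reg_0 = 0xDB5EB
clock 1: out=1, reg = 0x6DAF5
clock 2: out=1, reg = 0x36D7A
clock 3: out=0, reg = 0x9B6BD
clock 4: out=1, reg = 0xCDB5E
clock 5: out=0, reg = 0xE6DAF
clock 6: out=1, reg = 0xF36D7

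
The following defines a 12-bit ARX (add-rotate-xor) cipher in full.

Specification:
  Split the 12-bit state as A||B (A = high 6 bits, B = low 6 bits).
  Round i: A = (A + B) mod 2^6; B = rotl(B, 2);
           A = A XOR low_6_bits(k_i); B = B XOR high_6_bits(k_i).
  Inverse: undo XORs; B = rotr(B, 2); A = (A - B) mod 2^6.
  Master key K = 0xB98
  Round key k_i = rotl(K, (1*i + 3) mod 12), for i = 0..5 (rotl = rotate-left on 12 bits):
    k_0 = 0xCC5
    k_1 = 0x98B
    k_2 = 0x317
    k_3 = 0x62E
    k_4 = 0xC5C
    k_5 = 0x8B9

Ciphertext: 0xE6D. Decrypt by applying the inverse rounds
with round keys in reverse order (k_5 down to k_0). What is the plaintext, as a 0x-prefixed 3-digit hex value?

0x964

s_0 = ciphertext = 0xE6D
s_1 = InvRound(s_0, k_5) = 0x373
s_2 = InvRound(s_1, k_4) = 0xC60
s_3 = InvRound(s_2, k_3) = 0x44E
s_4 = InvRound(s_3, k_2) = 0x9A0
s_5 = InvRound(s_4, k_1) = 0x321
s_6 = InvRound(s_5, k_0) = 0x964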